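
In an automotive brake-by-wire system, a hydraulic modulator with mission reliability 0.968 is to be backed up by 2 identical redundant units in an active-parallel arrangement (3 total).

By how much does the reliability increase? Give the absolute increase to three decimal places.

0.032

R_before = 0.968
R_after = 1 − (1 − 0.968)^3 = 1.000
ΔR = 1.000 − 0.968 = 0.032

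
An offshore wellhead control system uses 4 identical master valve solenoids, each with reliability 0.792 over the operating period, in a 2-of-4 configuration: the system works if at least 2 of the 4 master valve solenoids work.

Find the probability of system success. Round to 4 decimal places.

R = Σ_{i=2}^{4} C(4,i) p^i (1−p)^{4−i} with p = 0.792
C(4,2)·0.792^2·0.208^2 = 0.162828
C(4,3)·0.792^3·0.208^1 = 0.413332
C(4,4)·0.792^4·0.208^0 = 0.393460
Sum = 0.9696

0.9696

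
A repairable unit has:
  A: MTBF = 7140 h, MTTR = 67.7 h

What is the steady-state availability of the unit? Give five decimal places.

0.99061

A(A) = MTBF/(MTBF+MTTR) = 7140/(7140+67.7) = 0.99061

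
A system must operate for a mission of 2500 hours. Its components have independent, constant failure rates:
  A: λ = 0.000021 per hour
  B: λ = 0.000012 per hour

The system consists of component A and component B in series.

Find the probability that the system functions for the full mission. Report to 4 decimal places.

0.9208

R(A) = exp(−0.000021 × 2500) = 0.948854
R(B) = exp(−0.000012 × 2500) = 0.970446
Series (A and B): 0.948854 × 0.970446 = 0.9208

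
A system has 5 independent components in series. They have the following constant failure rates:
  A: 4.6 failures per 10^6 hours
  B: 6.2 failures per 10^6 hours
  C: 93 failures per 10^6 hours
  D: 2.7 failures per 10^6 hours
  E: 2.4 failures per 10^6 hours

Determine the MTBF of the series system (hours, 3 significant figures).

9180

Series of exponential components: λ_sys = Σ λ_i
λ_sys = 0.0000046 + 0.0000062 + 0.000093 + 0.0000027 + 0.0000024 = 1.0890e-04 /h
MTBF = 1 / λ_sys = 9180 h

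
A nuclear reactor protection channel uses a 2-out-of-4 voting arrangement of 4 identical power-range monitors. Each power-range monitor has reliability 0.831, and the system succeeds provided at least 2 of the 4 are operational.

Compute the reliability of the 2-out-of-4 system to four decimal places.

R = Σ_{i=2}^{4} C(4,i) p^i (1−p)^{4−i} with p = 0.831
C(4,2)·0.831^2·0.169^2 = 0.118339
C(4,3)·0.831^3·0.169^1 = 0.387927
C(4,4)·0.831^4·0.169^0 = 0.476874
Sum = 0.9831

0.9831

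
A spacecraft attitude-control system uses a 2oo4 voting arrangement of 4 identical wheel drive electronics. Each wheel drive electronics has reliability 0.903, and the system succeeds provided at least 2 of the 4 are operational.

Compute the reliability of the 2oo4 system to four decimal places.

0.9966

R = Σ_{i=2}^{4} C(4,i) p^i (1−p)^{4−i} with p = 0.903
C(4,2)·0.903^2·0.097^2 = 0.046033
C(4,3)·0.903^3·0.097^1 = 0.285690
C(4,4)·0.903^4·0.097^0 = 0.664892
Sum = 0.9966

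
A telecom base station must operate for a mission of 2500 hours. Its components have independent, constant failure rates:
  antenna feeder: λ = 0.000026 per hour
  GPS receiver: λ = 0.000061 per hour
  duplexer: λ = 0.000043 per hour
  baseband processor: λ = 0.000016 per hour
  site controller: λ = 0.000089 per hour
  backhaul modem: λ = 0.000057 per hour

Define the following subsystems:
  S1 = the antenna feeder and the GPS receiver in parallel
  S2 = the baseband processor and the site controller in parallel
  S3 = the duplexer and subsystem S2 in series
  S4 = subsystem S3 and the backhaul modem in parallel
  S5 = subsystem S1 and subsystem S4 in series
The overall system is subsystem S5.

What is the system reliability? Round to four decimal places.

0.9768

R(antenna feeder) = exp(−0.000026 × 2500) = 0.937067
R(GPS receiver) = exp(−0.000061 × 2500) = 0.858559
R(duplexer) = exp(−0.000043 × 2500) = 0.898077
R(baseband processor) = exp(−0.000016 × 2500) = 0.960789
R(site controller) = exp(−0.000089 × 2500) = 0.800515
R(backhaul modem) = exp(−0.000057 × 2500) = 0.867188
Parallel (antenna feeder and GPS receiver): 1 − (1 − 0.937067)(1 − 0.858559) = 0.991099
Parallel (baseband processor and site controller): 1 − (1 − 0.960789)(1 − 0.800515) = 0.992178
Series (duplexer and [0.992178]): 0.898077 × 0.992178 = 0.891052
Parallel ([0.891052] and backhaul modem): 1 − (1 − 0.891052)(1 − 0.867188) = 0.985530
Series ([0.991099] and [0.985530]): 0.991099 × 0.985530 = 0.9768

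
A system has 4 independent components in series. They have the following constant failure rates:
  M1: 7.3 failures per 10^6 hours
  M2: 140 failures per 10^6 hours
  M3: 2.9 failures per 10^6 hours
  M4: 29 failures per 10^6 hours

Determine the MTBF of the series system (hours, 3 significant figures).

Series of exponential components: λ_sys = Σ λ_i
λ_sys = 0.0000073 + 0.00014 + 0.0000029 + 0.000029 = 1.7920e-04 /h
MTBF = 1 / λ_sys = 5580 h

5580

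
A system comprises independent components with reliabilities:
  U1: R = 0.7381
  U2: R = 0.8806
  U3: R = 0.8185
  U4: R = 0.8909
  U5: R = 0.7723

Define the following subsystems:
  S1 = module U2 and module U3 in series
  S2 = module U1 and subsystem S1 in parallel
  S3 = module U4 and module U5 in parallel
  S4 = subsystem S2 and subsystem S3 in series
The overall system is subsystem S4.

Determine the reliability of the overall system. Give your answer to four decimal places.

Series (U2 and U3): 0.880600 × 0.818500 = 0.720771
Parallel (U1 and [0.720771]): 1 − (1 − 0.738100)(1 − 0.720771) = 0.926870
Parallel (U4 and U5): 1 − (1 − 0.890900)(1 − 0.772300) = 0.975158
Series ([0.926870] and [0.975158]): 0.926870 × 0.975158 = 0.9038

0.9038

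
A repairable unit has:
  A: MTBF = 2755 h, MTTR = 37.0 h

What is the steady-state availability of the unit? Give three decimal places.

0.987

A(A) = MTBF/(MTBF+MTTR) = 2755/(2755+37.0) = 0.987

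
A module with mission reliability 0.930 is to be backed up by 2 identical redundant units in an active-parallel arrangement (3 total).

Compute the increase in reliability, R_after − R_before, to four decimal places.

R_before = 0.930
R_after = 1 − (1 − 0.930)^3 = 0.9997
ΔR = 0.9997 − 0.930 = 0.0697

0.0697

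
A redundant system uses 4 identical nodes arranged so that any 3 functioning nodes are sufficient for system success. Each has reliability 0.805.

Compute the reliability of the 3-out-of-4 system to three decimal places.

0.827

R = Σ_{i=3}^{4} C(4,i) p^i (1−p)^{4−i} with p = 0.805
C(4,3)·0.805^3·0.195^1 = 0.40689
C(4,4)·0.805^4·0.195^0 = 0.41994
Sum = 0.827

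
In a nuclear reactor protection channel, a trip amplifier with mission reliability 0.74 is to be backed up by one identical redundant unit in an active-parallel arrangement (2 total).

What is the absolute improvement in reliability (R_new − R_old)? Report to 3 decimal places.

R_before = 0.74
R_after = 1 − (1 − 0.74)^2 = 0.932
ΔR = 0.932 − 0.74 = 0.192

0.192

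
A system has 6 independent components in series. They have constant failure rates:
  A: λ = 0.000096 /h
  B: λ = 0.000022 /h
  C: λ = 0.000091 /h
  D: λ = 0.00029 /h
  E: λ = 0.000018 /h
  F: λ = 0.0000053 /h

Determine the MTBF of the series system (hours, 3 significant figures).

1910

Series of exponential components: λ_sys = Σ λ_i
λ_sys = 0.000096 + 0.000022 + 0.000091 + 0.00029 + 0.000018 + 0.0000053 = 5.2230e-04 /h
MTBF = 1 / λ_sys = 1910 h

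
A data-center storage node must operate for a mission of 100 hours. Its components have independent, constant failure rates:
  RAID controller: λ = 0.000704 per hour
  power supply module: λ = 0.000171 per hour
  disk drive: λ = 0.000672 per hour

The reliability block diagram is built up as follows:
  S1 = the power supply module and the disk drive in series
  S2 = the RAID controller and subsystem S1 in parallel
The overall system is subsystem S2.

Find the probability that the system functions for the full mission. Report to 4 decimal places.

0.9945

R(RAID controller) = exp(−0.000704 × 100) = 0.932021
R(power supply module) = exp(−0.000171 × 100) = 0.983045
R(disk drive) = exp(−0.000672 × 100) = 0.935008
Series (power supply module and disk drive): 0.983045 × 0.935008 = 0.919155
Parallel (RAID controller and [0.919155]): 1 − (1 − 0.932021)(1 − 0.919155) = 0.9945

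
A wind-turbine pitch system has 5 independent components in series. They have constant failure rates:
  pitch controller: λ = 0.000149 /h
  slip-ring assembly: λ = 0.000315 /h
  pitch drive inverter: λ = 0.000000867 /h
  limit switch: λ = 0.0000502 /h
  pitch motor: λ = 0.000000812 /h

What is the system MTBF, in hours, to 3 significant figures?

Series of exponential components: λ_sys = Σ λ_i
λ_sys = 0.000149 + 0.000315 + 0.000000867 + 0.0000502 + 0.000000812 = 5.1588e-04 /h
MTBF = 1 / λ_sys = 1940 h

1940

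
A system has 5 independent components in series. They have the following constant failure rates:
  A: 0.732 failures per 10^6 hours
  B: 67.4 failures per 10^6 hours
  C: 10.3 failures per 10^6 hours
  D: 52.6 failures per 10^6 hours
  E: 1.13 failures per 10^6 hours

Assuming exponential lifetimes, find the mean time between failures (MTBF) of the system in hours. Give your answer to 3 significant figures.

Series of exponential components: λ_sys = Σ λ_i
λ_sys = 0.000000732 + 0.0000674 + 0.0000103 + 0.0000526 + 0.00000113 = 1.3216e-04 /h
MTBF = 1 / λ_sys = 7570 h

7570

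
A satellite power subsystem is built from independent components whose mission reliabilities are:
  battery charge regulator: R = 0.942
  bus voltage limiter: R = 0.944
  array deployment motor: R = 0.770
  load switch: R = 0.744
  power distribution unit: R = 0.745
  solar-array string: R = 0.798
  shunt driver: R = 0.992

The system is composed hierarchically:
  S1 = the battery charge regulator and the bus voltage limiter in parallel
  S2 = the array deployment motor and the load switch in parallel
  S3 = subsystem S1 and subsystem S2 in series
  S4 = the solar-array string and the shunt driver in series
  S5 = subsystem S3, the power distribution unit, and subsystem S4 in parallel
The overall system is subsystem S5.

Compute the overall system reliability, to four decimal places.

Parallel (battery charge regulator and bus voltage limiter): 1 − (1 − 0.942000)(1 − 0.944000) = 0.996752
Parallel (array deployment motor and load switch): 1 − (1 − 0.770000)(1 − 0.744000) = 0.941120
Series ([0.996752] and [0.941120]): 0.996752 × 0.941120 = 0.938063
Series (solar-array string and shunt driver): 0.798000 × 0.992000 = 0.791616
Parallel ([0.938063], power distribution unit, and [0.791616]): 1 − (1 − 0.938063)(1 − 0.745000)(1 − 0.791616) = 0.9967

0.9967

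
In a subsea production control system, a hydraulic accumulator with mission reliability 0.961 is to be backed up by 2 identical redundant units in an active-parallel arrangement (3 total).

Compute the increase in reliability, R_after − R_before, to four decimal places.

0.0389

R_before = 0.961
R_after = 1 − (1 − 0.961)^3 = 0.9999
ΔR = 0.9999 − 0.961 = 0.0389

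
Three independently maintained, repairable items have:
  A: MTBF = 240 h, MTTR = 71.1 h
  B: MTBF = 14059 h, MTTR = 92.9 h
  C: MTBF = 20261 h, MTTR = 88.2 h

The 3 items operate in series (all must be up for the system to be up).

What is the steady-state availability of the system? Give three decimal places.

A(A) = MTBF/(MTBF+MTTR) = 240/(240+71.1) = 0.771456
A(B) = MTBF/(MTBF+MTTR) = 14059/(14059+92.9) = 0.993436
A(C) = MTBF/(MTBF+MTTR) = 20261/(20261+88.2) = 0.995666
Series availability: 0.771456 × 0.993436 × 0.995666 = 0.763

0.763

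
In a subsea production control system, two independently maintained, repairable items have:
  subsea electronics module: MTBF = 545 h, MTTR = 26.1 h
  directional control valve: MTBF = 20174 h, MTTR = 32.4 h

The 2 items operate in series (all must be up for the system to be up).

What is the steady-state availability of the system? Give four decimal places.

A(subsea electronics module) = MTBF/(MTBF+MTTR) = 545/(545+26.1) = 0.954299
A(directional control valve) = MTBF/(MTBF+MTTR) = 20174/(20174+32.4) = 0.998397
Series availability: 0.954299 × 0.998397 = 0.9528

0.9528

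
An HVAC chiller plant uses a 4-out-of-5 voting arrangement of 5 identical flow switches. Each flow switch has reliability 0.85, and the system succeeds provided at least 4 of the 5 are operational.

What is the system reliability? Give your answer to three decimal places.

R = Σ_{i=4}^{5} C(5,i) p^i (1−p)^{5−i} with p = 0.85
C(5,4)·0.85^4·0.15^1 = 0.39150
C(5,5)·0.85^5·0.15^0 = 0.44371
Sum = 0.835

0.835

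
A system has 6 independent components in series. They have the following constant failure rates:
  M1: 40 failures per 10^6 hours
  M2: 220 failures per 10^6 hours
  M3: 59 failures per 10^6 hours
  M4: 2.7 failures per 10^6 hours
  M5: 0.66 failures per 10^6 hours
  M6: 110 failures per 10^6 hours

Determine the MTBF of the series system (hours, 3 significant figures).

Series of exponential components: λ_sys = Σ λ_i
λ_sys = 0.000040 + 0.00022 + 0.000059 + 0.0000027 + 0.00000066 + 0.00011 = 4.3236e-04 /h
MTBF = 1 / λ_sys = 2310 h

2310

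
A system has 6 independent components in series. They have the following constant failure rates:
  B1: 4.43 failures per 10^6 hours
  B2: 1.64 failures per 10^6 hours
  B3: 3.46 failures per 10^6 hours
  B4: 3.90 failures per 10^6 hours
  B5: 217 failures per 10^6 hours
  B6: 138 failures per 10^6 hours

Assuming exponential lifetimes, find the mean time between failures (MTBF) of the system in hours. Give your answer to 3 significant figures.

Series of exponential components: λ_sys = Σ λ_i
λ_sys = 0.00000443 + 0.00000164 + 0.00000346 + 0.00000390 + 0.000217 + 0.000138 = 3.6843e-04 /h
MTBF = 1 / λ_sys = 2710 h

2710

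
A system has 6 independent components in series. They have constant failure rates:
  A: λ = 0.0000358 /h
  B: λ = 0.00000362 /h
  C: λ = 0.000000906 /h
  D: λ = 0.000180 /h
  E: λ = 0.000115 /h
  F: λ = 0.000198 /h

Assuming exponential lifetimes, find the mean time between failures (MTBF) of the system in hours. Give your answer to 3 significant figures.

Series of exponential components: λ_sys = Σ λ_i
λ_sys = 0.0000358 + 0.00000362 + 0.000000906 + 0.000180 + 0.000115 + 0.000198 = 5.3333e-04 /h
MTBF = 1 / λ_sys = 1880 h

1880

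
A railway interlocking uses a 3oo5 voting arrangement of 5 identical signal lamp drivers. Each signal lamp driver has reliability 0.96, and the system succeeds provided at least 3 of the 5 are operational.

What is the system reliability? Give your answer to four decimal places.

0.9994

R = Σ_{i=3}^{5} C(5,i) p^i (1−p)^{5−i} with p = 0.96
C(5,3)·0.96^3·0.04^2 = 0.014156
C(5,4)·0.96^4·0.04^1 = 0.169869
C(5,5)·0.96^5·0.04^0 = 0.815373
Sum = 0.9994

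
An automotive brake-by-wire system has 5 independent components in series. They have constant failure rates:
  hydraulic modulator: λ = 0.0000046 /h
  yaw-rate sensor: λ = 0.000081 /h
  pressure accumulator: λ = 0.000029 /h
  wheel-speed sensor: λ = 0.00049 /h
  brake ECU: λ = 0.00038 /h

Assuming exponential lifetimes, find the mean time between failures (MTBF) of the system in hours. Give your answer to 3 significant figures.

1020

Series of exponential components: λ_sys = Σ λ_i
λ_sys = 0.0000046 + 0.000081 + 0.000029 + 0.00049 + 0.00038 = 9.8460e-04 /h
MTBF = 1 / λ_sys = 1020 h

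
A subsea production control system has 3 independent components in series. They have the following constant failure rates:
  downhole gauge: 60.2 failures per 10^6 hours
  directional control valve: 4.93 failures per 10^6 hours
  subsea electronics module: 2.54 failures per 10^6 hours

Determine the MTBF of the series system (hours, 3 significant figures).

14800

Series of exponential components: λ_sys = Σ λ_i
λ_sys = 0.0000602 + 0.00000493 + 0.00000254 = 6.7670e-05 /h
MTBF = 1 / λ_sys = 14800 h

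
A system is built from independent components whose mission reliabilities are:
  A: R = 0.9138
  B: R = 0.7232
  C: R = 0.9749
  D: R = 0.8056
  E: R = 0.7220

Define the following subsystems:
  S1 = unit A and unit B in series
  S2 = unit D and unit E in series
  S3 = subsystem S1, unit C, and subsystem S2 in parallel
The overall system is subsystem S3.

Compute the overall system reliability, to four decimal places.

Series (A and B): 0.913800 × 0.723200 = 0.660860
Series (D and E): 0.805600 × 0.722000 = 0.581643
Parallel ([0.660860], C, and [0.581643]): 1 − (1 − 0.660860)(1 − 0.974900)(1 − 0.581643) = 0.9964

0.9964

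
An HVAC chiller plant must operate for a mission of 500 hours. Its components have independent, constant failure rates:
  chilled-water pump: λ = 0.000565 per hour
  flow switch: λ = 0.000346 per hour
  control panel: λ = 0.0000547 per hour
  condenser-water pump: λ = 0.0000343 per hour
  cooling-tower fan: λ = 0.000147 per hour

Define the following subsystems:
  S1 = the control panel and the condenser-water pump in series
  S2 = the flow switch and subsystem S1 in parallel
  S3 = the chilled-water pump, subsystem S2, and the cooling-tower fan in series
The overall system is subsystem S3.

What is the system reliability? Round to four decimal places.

R(chilled-water pump) = exp(−0.000565 × 500) = 0.753897
R(flow switch) = exp(−0.000346 × 500) = 0.841138
R(control panel) = exp(−0.0000547 × 500) = 0.973021
R(condenser-water pump) = exp(−0.0000343 × 500) = 0.982996
R(cooling-tower fan) = exp(−0.000147 × 500) = 0.929136
Series (control panel and condenser-water pump): 0.973021 × 0.982996 = 0.956476
Parallel (flow switch and [0.956476]): 1 − (1 − 0.841138)(1 − 0.956476) = 0.993086
Series (chilled-water pump, [0.993086], and cooling-tower fan): 0.753897 × 0.993086 × 0.929136 = 0.6956

0.6956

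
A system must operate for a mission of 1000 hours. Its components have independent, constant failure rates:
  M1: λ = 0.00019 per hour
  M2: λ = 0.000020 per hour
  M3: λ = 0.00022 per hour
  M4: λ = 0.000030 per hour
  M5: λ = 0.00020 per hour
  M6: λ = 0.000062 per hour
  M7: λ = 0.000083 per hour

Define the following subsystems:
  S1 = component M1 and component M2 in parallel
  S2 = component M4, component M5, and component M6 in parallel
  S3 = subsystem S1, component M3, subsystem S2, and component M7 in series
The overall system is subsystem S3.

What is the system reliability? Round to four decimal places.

R(M1) = exp(−0.00019 × 1000) = 0.826959
R(M2) = exp(−0.000020 × 1000) = 0.980199
R(M3) = exp(−0.00022 × 1000) = 0.802519
R(M4) = exp(−0.000030 × 1000) = 0.970446
R(M5) = exp(−0.00020 × 1000) = 0.818731
R(M6) = exp(−0.000062 × 1000) = 0.939883
R(M7) = exp(−0.000083 × 1000) = 0.920351
Parallel (M1 and M2): 1 − (1 − 0.826959)(1 − 0.980199) = 0.996574
Parallel (M4, M5, and M6): 1 − (1 − 0.970446)(1 − 0.818731)(1 − 0.939883) = 0.999678
Series ([0.996574], M3, [0.999678], and M7): 0.996574 × 0.802519 × 0.999678 × 0.920351 = 0.7358

0.7358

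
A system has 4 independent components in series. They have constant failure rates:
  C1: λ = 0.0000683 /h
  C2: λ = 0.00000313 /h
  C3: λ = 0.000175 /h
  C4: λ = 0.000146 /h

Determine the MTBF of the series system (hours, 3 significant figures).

Series of exponential components: λ_sys = Σ λ_i
λ_sys = 0.0000683 + 0.00000313 + 0.000175 + 0.000146 = 3.9243e-04 /h
MTBF = 1 / λ_sys = 2550 h

2550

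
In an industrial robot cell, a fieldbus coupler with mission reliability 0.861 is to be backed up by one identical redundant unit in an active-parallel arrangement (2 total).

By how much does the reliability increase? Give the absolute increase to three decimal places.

0.120

R_before = 0.861
R_after = 1 − (1 − 0.861)^2 = 0.981
ΔR = 0.981 − 0.861 = 0.120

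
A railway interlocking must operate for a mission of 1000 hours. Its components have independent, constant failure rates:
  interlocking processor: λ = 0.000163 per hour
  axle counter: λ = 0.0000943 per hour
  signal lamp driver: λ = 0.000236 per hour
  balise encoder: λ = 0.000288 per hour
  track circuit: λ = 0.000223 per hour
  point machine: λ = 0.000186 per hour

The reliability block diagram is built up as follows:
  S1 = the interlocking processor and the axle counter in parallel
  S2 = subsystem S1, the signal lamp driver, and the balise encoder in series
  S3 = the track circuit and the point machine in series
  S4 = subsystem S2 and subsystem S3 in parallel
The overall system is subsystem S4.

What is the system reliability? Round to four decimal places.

0.8604

R(interlocking processor) = exp(−0.000163 × 1000) = 0.849591
R(axle counter) = exp(−0.0000943 × 1000) = 0.910010
R(signal lamp driver) = exp(−0.000236 × 1000) = 0.789781
R(balise encoder) = exp(−0.000288 × 1000) = 0.749762
R(track circuit) = exp(−0.000223 × 1000) = 0.800115
R(point machine) = exp(−0.000186 × 1000) = 0.830274
Parallel (interlocking processor and axle counter): 1 − (1 − 0.849591)(1 − 0.910010) = 0.986465
Series ([0.986465], signal lamp driver, and balise encoder): 0.986465 × 0.789781 × 0.749762 = 0.584133
Series (track circuit and point machine): 0.800115 × 0.830274 = 0.664315
Parallel ([0.584133] and [0.664315]): 1 − (1 − 0.584133)(1 − 0.664315) = 0.8604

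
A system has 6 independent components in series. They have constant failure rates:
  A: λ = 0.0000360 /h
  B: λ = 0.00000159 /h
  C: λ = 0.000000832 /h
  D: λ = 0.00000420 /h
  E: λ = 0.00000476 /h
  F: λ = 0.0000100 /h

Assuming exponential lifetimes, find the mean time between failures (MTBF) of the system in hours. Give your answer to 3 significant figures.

17400

Series of exponential components: λ_sys = Σ λ_i
λ_sys = 0.0000360 + 0.00000159 + 0.000000832 + 0.00000420 + 0.00000476 + 0.0000100 = 5.7382e-05 /h
MTBF = 1 / λ_sys = 17400 h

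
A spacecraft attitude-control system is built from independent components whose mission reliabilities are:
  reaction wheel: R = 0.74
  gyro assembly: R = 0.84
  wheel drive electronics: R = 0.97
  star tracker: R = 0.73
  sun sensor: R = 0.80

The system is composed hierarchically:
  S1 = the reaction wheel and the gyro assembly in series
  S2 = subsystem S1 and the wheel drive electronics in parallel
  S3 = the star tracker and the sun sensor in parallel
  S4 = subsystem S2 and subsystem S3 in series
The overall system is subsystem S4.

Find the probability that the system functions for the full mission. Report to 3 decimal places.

Series (reaction wheel and gyro assembly): 0.74000 × 0.84000 = 0.62160
Parallel ([0.62160] and wheel drive electronics): 1 − (1 − 0.62160)(1 − 0.97000) = 0.98865
Parallel (star tracker and sun sensor): 1 − (1 − 0.73000)(1 − 0.80000) = 0.94600
Series ([0.98865] and [0.94600]): 0.98865 × 0.94600 = 0.935

0.935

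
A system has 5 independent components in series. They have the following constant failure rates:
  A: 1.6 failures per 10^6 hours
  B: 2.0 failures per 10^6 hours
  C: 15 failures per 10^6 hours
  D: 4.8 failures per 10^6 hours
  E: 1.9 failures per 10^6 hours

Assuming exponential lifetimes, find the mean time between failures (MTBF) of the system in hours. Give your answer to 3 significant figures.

39500

Series of exponential components: λ_sys = Σ λ_i
λ_sys = 0.0000016 + 0.0000020 + 0.000015 + 0.0000048 + 0.0000019 = 2.5300e-05 /h
MTBF = 1 / λ_sys = 39500 h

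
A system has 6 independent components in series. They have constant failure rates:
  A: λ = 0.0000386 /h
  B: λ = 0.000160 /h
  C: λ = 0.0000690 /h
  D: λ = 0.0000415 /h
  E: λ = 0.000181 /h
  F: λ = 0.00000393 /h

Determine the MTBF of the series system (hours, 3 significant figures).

Series of exponential components: λ_sys = Σ λ_i
λ_sys = 0.0000386 + 0.000160 + 0.0000690 + 0.0000415 + 0.000181 + 0.00000393 = 4.9403e-04 /h
MTBF = 1 / λ_sys = 2020 h

2020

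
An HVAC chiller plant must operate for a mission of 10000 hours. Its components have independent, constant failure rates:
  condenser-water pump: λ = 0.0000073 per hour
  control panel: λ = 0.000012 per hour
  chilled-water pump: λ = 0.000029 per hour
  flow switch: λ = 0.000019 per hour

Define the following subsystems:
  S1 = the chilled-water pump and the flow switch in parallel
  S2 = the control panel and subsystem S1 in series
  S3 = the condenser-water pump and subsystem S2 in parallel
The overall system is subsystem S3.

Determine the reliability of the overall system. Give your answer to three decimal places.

0.989

R(condenser-water pump) = exp(−0.0000073 × 10000) = 0.92960
R(control panel) = exp(−0.000012 × 10000) = 0.88692
R(chilled-water pump) = exp(−0.000029 × 10000) = 0.74826
R(flow switch) = exp(−0.000019 × 10000) = 0.82696
Parallel (chilled-water pump and flow switch): 1 − (1 − 0.74826)(1 − 0.82696) = 0.95644
Series (control panel and [0.95644]): 0.88692 × 0.95644 = 0.84829
Parallel (condenser-water pump and [0.84829]): 1 − (1 − 0.92960)(1 − 0.84829) = 0.989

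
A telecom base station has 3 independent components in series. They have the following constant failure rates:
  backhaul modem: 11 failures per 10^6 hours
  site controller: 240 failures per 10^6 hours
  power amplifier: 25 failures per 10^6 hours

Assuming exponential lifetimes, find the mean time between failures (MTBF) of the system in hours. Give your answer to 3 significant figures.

3620

Series of exponential components: λ_sys = Σ λ_i
λ_sys = 0.000011 + 0.00024 + 0.000025 = 2.7600e-04 /h
MTBF = 1 / λ_sys = 3620 h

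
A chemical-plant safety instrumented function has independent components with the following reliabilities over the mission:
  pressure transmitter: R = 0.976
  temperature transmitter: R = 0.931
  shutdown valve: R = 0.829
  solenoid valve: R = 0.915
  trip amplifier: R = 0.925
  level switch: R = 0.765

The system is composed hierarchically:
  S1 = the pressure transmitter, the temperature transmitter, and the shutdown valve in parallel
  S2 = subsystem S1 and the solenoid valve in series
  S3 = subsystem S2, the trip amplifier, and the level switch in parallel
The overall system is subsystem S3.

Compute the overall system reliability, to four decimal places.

Parallel (pressure transmitter, temperature transmitter, and shutdown valve): 1 − (1 − 0.976000)(1 − 0.931000)(1 − 0.829000) = 0.999717
Series ([0.999717] and solenoid valve): 0.999717 × 0.915000 = 0.914741
Parallel ([0.914741], trip amplifier, and level switch): 1 − (1 − 0.914741)(1 − 0.925000)(1 − 0.765000) = 0.9985

0.9985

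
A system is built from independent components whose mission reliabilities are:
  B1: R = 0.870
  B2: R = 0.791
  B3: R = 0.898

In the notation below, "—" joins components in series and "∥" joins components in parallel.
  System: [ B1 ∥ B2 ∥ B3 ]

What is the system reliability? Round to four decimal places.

Parallel (B1, B2, and B3): 1 − (1 − 0.870000)(1 − 0.791000)(1 − 0.898000) = 0.9972

0.9972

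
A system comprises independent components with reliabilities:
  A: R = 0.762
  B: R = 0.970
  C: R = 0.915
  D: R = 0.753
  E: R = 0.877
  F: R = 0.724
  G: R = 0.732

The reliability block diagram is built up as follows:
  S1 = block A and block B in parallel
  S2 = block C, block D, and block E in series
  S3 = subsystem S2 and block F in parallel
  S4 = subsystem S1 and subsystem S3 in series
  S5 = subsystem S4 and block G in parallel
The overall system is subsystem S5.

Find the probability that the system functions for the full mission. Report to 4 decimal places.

Parallel (A and B): 1 − (1 − 0.762000)(1 − 0.970000) = 0.992860
Series (C, D, and E): 0.915000 × 0.753000 × 0.877000 = 0.604249
Parallel ([0.604249] and F): 1 − (1 − 0.604249)(1 − 0.724000) = 0.890773
Series ([0.992860] and [0.890773]): 0.992860 × 0.890773 = 0.884413
Parallel ([0.884413] and G): 1 − (1 − 0.884413)(1 − 0.732000) = 0.9690

0.9690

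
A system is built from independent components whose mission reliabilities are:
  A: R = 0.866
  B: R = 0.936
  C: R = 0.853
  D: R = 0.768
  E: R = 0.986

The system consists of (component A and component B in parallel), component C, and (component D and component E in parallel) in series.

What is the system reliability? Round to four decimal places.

0.8429

Parallel (A and B): 1 − (1 − 0.866000)(1 − 0.936000) = 0.991424
Parallel (D and E): 1 − (1 − 0.768000)(1 − 0.986000) = 0.996752
Series ([0.991424], C, and [0.996752]): 0.991424 × 0.853000 × 0.996752 = 0.8429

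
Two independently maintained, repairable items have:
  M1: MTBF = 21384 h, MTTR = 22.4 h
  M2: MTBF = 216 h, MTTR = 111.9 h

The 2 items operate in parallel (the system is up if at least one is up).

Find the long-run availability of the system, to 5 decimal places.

A(M1) = MTBF/(MTBF+MTTR) = 21384/(21384+22.4) = 0.998954
A(M2) = MTBF/(MTBF+MTTR) = 216/(216+111.9) = 0.658737
Parallel availability: 1 − (1 − 0.998954)(1 − 0.658737) = 0.99964

0.99964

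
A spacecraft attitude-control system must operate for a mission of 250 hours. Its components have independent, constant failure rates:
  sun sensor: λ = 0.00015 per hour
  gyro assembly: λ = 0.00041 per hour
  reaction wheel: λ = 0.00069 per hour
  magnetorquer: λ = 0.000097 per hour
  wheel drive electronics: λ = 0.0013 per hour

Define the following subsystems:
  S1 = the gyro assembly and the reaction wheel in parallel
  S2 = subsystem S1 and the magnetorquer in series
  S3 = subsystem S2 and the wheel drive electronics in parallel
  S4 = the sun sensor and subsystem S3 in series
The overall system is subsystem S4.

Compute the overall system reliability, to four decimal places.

R(sun sensor) = exp(−0.00015 × 250) = 0.963194
R(gyro assembly) = exp(−0.00041 × 250) = 0.902578
R(reaction wheel) = exp(−0.00069 × 250) = 0.841558
R(magnetorquer) = exp(−0.000097 × 250) = 0.976042
R(wheel drive electronics) = exp(−0.0013 × 250) = 0.722527
Parallel (gyro assembly and reaction wheel): 1 − (1 − 0.902578)(1 − 0.841558) = 0.984564
Series ([0.984564] and magnetorquer): 0.984564 × 0.976042 = 0.960976
Parallel ([0.960976] and wheel drive electronics): 1 − (1 − 0.960976)(1 − 0.722527) = 0.989172
Series (sun sensor and [0.989172]): 0.963194 × 0.989172 = 0.9528

0.9528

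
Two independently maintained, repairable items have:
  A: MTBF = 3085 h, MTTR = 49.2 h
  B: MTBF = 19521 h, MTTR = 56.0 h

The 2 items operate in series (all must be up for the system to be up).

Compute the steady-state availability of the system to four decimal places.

0.9815

A(A) = MTBF/(MTBF+MTTR) = 3085/(3085+49.2) = 0.984302
A(B) = MTBF/(MTBF+MTTR) = 19521/(19521+56.0) = 0.997140
Series availability: 0.984302 × 0.997140 = 0.9815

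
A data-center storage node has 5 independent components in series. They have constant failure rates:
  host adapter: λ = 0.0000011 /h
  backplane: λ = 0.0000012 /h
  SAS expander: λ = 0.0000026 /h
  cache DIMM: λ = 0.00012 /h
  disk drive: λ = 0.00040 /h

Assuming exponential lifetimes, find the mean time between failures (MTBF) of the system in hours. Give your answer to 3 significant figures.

Series of exponential components: λ_sys = Σ λ_i
λ_sys = 0.0000011 + 0.0000012 + 0.0000026 + 0.00012 + 0.00040 = 5.2490e-04 /h
MTBF = 1 / λ_sys = 1910 h

1910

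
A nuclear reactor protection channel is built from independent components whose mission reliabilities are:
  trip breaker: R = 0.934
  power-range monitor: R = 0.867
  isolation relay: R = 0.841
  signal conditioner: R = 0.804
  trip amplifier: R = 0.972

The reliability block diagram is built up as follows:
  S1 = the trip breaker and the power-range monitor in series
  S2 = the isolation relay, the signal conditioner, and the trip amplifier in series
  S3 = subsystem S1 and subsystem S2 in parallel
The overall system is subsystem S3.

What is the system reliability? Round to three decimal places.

Series (trip breaker and power-range monitor): 0.93400 × 0.86700 = 0.80978
Series (isolation relay, signal conditioner, and trip amplifier): 0.84100 × 0.80400 × 0.97200 = 0.65723
Parallel ([0.80978] and [0.65723]): 1 − (1 − 0.80978)(1 − 0.65723) = 0.935

0.935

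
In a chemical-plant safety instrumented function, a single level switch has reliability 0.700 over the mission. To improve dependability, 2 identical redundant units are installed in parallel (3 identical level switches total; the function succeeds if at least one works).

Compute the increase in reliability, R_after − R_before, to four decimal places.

R_before = 0.700
R_after = 1 − (1 − 0.700)^3 = 0.9730
ΔR = 0.9730 − 0.700 = 0.2730

0.2730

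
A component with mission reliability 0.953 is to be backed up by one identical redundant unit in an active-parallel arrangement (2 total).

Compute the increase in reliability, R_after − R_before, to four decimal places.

0.0448

R_before = 0.953
R_after = 1 − (1 − 0.953)^2 = 0.9978
ΔR = 0.9978 − 0.953 = 0.0448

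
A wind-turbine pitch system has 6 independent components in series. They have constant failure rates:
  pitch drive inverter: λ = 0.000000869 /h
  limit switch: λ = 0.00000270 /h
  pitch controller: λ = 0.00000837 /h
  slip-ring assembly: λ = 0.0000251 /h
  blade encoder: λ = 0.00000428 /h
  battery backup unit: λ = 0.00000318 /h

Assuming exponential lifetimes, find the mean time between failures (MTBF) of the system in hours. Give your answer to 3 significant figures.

Series of exponential components: λ_sys = Σ λ_i
λ_sys = 0.000000869 + 0.00000270 + 0.00000837 + 0.0000251 + 0.00000428 + 0.00000318 = 4.4499e-05 /h
MTBF = 1 / λ_sys = 22500 h

22500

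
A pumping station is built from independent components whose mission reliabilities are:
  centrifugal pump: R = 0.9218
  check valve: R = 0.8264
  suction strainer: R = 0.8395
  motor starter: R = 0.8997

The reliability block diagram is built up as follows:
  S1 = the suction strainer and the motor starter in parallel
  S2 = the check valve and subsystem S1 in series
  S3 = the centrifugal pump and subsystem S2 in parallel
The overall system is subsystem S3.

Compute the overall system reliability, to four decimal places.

0.9854

Parallel (suction strainer and motor starter): 1 − (1 − 0.839500)(1 − 0.899700) = 0.983902
Series (check valve and [0.983902]): 0.826400 × 0.983902 = 0.813097
Parallel (centrifugal pump and [0.813097]): 1 − (1 − 0.921800)(1 − 0.813097) = 0.9854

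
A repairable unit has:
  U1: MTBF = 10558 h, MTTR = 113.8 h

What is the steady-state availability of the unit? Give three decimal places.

0.989

A(U1) = MTBF/(MTBF+MTTR) = 10558/(10558+113.8) = 0.989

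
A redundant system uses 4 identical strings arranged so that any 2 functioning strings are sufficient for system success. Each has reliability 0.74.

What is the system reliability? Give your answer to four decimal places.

R = Σ_{i=2}^{4} C(4,i) p^i (1−p)^{4−i} with p = 0.74
C(4,2)·0.74^2·0.26^2 = 0.222107
C(4,3)·0.74^3·0.26^1 = 0.421433
C(4,4)·0.74^4·0.26^0 = 0.299866
Sum = 0.9434

0.9434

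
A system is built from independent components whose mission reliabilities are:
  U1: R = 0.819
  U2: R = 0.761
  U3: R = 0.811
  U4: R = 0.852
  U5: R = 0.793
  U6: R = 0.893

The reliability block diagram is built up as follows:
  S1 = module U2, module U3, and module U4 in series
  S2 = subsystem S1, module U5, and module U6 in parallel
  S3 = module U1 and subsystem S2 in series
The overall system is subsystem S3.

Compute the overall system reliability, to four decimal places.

0.8104

Series (U2, U3, and U4): 0.761000 × 0.811000 × 0.852000 = 0.525830
Parallel ([0.525830], U5, and U6): 1 − (1 − 0.525830)(1 − 0.793000)(1 − 0.893000) = 0.989498
Series (U1 and [0.989498]): 0.819000 × 0.989498 = 0.8104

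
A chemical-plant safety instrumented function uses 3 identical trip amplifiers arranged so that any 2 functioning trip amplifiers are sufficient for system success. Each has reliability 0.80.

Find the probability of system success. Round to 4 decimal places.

0.8960

R = Σ_{i=2}^{3} C(3,i) p^i (1−p)^{3−i} with p = 0.80
C(3,2)·0.80^2·0.20^1 = 0.384000
C(3,3)·0.80^3·0.20^0 = 0.512000
Sum = 0.8960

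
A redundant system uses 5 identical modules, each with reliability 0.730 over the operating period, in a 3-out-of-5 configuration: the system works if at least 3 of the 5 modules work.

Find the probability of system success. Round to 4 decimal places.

0.8743

R = Σ_{i=3}^{5} C(5,i) p^i (1−p)^{5−i} with p = 0.730
C(5,3)·0.730^3·0.270^2 = 0.283593
C(5,4)·0.730^4·0.270^1 = 0.383376
C(5,5)·0.730^5·0.270^0 = 0.207307
Sum = 0.8743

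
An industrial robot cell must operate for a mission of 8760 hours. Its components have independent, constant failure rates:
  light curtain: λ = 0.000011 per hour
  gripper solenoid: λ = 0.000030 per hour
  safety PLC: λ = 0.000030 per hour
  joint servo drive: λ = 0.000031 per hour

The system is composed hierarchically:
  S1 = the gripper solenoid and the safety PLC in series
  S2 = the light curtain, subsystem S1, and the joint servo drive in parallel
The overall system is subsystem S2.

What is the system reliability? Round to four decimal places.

0.9911

R(light curtain) = exp(−0.000011 × 8760) = 0.908137
R(gripper solenoid) = exp(−0.000030 × 8760) = 0.768896
R(safety PLC) = exp(−0.000030 × 8760) = 0.768896
R(joint servo drive) = exp(−0.000031 × 8760) = 0.762190
Series (gripper solenoid and safety PLC): 0.768896 × 0.768896 = 0.591201
Parallel (light curtain, [0.591201], and joint servo drive): 1 − (1 − 0.908137)(1 − 0.591201)(1 − 0.762190) = 0.9911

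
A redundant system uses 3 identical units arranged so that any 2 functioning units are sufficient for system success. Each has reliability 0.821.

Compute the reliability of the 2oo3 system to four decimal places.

0.9153

R = Σ_{i=2}^{3} C(3,i) p^i (1−p)^{3−i} with p = 0.821
C(3,2)·0.821^2·0.179^1 = 0.361960
C(3,3)·0.821^3·0.179^0 = 0.553388
Sum = 0.9153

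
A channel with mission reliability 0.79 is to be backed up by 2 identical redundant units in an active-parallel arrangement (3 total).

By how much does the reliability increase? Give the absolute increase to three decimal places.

0.201

R_before = 0.79
R_after = 1 − (1 − 0.79)^3 = 0.991
ΔR = 0.991 − 0.79 = 0.201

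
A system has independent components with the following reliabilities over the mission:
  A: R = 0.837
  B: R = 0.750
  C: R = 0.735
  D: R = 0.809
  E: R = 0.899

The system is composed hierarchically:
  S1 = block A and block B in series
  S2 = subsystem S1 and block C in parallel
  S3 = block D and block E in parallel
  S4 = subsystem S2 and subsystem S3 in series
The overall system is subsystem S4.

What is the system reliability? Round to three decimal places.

Series (A and B): 0.83700 × 0.75000 = 0.62775
Parallel ([0.62775] and C): 1 − (1 − 0.62775)(1 − 0.73500) = 0.90135
Parallel (D and E): 1 − (1 − 0.80900)(1 − 0.89900) = 0.98071
Series ([0.90135] and [0.98071]): 0.90135 × 0.98071 = 0.884

0.884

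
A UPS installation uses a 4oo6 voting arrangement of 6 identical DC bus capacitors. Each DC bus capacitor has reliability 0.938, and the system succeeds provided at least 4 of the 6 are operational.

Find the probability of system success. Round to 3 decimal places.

0.996

R = Σ_{i=4}^{6} C(6,i) p^i (1−p)^{6−i} with p = 0.938
C(6,4)·0.938^4·0.062^2 = 0.04464
C(6,5)·0.938^5·0.062^1 = 0.27012
C(6,6)·0.938^6·0.062^0 = 0.68111
Sum = 0.996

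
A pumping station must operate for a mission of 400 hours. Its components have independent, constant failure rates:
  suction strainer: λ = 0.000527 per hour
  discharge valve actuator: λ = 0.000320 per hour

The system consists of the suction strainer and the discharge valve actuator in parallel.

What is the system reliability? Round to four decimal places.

R(suction strainer) = exp(−0.000527 × 400) = 0.809936
R(discharge valve actuator) = exp(−0.000320 × 400) = 0.879853
Parallel (suction strainer and discharge valve actuator): 1 − (1 − 0.809936)(1 − 0.879853) = 0.9772

0.9772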